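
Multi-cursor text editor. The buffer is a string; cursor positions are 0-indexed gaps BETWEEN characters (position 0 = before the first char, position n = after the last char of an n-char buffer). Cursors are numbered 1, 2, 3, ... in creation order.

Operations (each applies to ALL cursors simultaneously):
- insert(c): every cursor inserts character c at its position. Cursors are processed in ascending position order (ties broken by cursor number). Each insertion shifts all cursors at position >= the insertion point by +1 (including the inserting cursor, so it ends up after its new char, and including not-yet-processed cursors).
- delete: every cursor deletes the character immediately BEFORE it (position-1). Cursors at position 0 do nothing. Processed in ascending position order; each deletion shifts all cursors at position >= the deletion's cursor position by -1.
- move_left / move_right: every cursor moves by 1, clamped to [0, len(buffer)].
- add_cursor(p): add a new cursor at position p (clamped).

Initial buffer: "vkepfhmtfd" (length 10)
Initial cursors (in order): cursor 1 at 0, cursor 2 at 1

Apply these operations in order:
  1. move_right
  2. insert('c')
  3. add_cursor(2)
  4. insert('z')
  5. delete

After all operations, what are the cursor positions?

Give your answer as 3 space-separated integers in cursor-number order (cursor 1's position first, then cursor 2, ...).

After op 1 (move_right): buffer="vkepfhmtfd" (len 10), cursors c1@1 c2@2, authorship ..........
After op 2 (insert('c')): buffer="vckcepfhmtfd" (len 12), cursors c1@2 c2@4, authorship .1.2........
After op 3 (add_cursor(2)): buffer="vckcepfhmtfd" (len 12), cursors c1@2 c3@2 c2@4, authorship .1.2........
After op 4 (insert('z')): buffer="vczzkczepfhmtfd" (len 15), cursors c1@4 c3@4 c2@7, authorship .113.22........
After op 5 (delete): buffer="vckcepfhmtfd" (len 12), cursors c1@2 c3@2 c2@4, authorship .1.2........

Answer: 2 4 2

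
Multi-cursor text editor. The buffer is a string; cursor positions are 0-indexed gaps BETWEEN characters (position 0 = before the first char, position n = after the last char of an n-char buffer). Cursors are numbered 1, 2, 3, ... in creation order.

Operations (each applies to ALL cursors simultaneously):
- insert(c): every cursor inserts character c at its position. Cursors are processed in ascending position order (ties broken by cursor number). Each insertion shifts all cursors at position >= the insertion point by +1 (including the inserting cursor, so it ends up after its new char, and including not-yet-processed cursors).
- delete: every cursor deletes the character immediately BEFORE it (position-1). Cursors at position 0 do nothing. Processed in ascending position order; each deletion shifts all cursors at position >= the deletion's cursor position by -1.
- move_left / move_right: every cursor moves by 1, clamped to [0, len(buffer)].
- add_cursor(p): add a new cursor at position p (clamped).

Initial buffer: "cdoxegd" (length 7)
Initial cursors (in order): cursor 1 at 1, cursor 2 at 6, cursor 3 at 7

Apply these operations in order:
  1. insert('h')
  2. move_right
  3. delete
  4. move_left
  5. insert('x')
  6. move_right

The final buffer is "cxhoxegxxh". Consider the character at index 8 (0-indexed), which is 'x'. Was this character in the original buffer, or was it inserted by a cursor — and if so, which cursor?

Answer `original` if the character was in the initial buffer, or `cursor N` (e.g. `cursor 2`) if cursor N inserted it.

Answer: cursor 3

Derivation:
After op 1 (insert('h')): buffer="chdoxeghdh" (len 10), cursors c1@2 c2@8 c3@10, authorship .1.....2.3
After op 2 (move_right): buffer="chdoxeghdh" (len 10), cursors c1@3 c2@9 c3@10, authorship .1.....2.3
After op 3 (delete): buffer="choxegh" (len 7), cursors c1@2 c2@7 c3@7, authorship .1....2
After op 4 (move_left): buffer="choxegh" (len 7), cursors c1@1 c2@6 c3@6, authorship .1....2
After op 5 (insert('x')): buffer="cxhoxegxxh" (len 10), cursors c1@2 c2@9 c3@9, authorship .11....232
After op 6 (move_right): buffer="cxhoxegxxh" (len 10), cursors c1@3 c2@10 c3@10, authorship .11....232
Authorship (.=original, N=cursor N): . 1 1 . . . . 2 3 2
Index 8: author = 3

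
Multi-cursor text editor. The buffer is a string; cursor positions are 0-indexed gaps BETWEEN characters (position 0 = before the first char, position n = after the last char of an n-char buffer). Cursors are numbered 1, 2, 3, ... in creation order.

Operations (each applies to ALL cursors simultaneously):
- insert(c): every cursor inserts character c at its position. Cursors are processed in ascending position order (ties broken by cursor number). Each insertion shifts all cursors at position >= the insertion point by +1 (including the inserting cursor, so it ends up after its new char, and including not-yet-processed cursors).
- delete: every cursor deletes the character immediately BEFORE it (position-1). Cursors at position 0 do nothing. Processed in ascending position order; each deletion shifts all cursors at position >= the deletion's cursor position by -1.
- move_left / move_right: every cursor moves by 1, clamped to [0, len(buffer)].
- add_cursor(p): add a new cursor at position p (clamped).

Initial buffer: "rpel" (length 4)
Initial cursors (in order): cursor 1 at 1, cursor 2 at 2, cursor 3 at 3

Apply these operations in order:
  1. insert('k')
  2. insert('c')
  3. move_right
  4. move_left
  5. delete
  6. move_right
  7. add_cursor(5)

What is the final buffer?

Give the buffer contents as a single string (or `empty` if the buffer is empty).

After op 1 (insert('k')): buffer="rkpkekl" (len 7), cursors c1@2 c2@4 c3@6, authorship .1.2.3.
After op 2 (insert('c')): buffer="rkcpkcekcl" (len 10), cursors c1@3 c2@6 c3@9, authorship .11.22.33.
After op 3 (move_right): buffer="rkcpkcekcl" (len 10), cursors c1@4 c2@7 c3@10, authorship .11.22.33.
After op 4 (move_left): buffer="rkcpkcekcl" (len 10), cursors c1@3 c2@6 c3@9, authorship .11.22.33.
After op 5 (delete): buffer="rkpkekl" (len 7), cursors c1@2 c2@4 c3@6, authorship .1.2.3.
After op 6 (move_right): buffer="rkpkekl" (len 7), cursors c1@3 c2@5 c3@7, authorship .1.2.3.
After op 7 (add_cursor(5)): buffer="rkpkekl" (len 7), cursors c1@3 c2@5 c4@5 c3@7, authorship .1.2.3.

Answer: rkpkekl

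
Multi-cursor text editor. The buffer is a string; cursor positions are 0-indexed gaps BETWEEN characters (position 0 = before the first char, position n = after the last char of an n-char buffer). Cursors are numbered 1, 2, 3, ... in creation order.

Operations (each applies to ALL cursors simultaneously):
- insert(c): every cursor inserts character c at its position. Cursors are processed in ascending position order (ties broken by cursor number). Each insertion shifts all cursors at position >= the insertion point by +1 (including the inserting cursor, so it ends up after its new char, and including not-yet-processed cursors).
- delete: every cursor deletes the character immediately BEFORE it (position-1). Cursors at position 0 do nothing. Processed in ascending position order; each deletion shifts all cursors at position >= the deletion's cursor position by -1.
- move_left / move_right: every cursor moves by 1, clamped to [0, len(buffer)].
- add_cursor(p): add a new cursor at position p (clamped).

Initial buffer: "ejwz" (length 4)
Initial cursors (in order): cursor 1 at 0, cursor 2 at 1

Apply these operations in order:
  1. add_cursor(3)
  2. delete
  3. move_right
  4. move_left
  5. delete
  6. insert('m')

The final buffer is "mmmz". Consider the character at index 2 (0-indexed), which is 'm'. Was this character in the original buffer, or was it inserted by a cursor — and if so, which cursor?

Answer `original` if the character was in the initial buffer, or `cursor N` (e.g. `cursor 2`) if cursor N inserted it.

After op 1 (add_cursor(3)): buffer="ejwz" (len 4), cursors c1@0 c2@1 c3@3, authorship ....
After op 2 (delete): buffer="jz" (len 2), cursors c1@0 c2@0 c3@1, authorship ..
After op 3 (move_right): buffer="jz" (len 2), cursors c1@1 c2@1 c3@2, authorship ..
After op 4 (move_left): buffer="jz" (len 2), cursors c1@0 c2@0 c3@1, authorship ..
After op 5 (delete): buffer="z" (len 1), cursors c1@0 c2@0 c3@0, authorship .
After op 6 (insert('m')): buffer="mmmz" (len 4), cursors c1@3 c2@3 c3@3, authorship 123.
Authorship (.=original, N=cursor N): 1 2 3 .
Index 2: author = 3

Answer: cursor 3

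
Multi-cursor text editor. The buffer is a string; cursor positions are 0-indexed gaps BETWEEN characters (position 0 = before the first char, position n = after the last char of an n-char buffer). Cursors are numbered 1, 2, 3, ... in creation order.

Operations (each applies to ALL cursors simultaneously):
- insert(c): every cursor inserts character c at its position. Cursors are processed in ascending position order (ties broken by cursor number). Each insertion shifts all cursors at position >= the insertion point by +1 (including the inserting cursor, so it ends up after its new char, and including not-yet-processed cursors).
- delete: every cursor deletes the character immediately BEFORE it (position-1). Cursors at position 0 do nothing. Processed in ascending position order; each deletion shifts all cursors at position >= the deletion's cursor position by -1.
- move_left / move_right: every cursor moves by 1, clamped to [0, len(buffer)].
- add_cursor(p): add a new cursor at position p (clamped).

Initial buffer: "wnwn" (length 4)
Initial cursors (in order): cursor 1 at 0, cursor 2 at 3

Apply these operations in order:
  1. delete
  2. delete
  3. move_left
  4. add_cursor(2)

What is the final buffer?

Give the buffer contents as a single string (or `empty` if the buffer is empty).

Answer: wn

Derivation:
After op 1 (delete): buffer="wnn" (len 3), cursors c1@0 c2@2, authorship ...
After op 2 (delete): buffer="wn" (len 2), cursors c1@0 c2@1, authorship ..
After op 3 (move_left): buffer="wn" (len 2), cursors c1@0 c2@0, authorship ..
After op 4 (add_cursor(2)): buffer="wn" (len 2), cursors c1@0 c2@0 c3@2, authorship ..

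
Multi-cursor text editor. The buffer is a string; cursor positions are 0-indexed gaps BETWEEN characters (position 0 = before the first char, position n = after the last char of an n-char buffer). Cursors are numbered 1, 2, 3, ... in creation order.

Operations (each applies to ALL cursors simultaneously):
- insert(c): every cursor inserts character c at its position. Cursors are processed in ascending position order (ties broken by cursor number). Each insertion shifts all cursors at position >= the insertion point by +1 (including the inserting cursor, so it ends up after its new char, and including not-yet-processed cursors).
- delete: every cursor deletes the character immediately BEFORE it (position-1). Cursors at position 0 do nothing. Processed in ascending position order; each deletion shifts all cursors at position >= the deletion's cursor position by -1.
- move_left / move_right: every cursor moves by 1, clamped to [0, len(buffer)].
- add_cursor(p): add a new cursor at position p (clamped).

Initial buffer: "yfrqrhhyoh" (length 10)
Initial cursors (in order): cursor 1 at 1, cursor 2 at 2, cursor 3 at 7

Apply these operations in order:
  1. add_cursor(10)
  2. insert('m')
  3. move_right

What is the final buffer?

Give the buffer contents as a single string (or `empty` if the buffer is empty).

After op 1 (add_cursor(10)): buffer="yfrqrhhyoh" (len 10), cursors c1@1 c2@2 c3@7 c4@10, authorship ..........
After op 2 (insert('m')): buffer="ymfmrqrhhmyohm" (len 14), cursors c1@2 c2@4 c3@10 c4@14, authorship .1.2.....3...4
After op 3 (move_right): buffer="ymfmrqrhhmyohm" (len 14), cursors c1@3 c2@5 c3@11 c4@14, authorship .1.2.....3...4

Answer: ymfmrqrhhmyohm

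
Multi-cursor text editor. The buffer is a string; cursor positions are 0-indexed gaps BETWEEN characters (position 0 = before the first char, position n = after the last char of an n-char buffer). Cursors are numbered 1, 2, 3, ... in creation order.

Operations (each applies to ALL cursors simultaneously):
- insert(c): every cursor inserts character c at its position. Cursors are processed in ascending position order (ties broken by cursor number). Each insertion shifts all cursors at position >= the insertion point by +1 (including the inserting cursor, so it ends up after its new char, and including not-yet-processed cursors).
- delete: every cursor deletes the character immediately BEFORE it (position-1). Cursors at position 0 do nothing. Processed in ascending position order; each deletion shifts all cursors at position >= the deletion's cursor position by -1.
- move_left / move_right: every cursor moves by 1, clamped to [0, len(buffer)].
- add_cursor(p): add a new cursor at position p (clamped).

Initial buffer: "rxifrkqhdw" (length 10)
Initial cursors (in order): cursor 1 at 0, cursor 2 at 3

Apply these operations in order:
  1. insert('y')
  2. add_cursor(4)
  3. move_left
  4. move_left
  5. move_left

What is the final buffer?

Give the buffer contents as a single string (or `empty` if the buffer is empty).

Answer: yrxiyfrkqhdw

Derivation:
After op 1 (insert('y')): buffer="yrxiyfrkqhdw" (len 12), cursors c1@1 c2@5, authorship 1...2.......
After op 2 (add_cursor(4)): buffer="yrxiyfrkqhdw" (len 12), cursors c1@1 c3@4 c2@5, authorship 1...2.......
After op 3 (move_left): buffer="yrxiyfrkqhdw" (len 12), cursors c1@0 c3@3 c2@4, authorship 1...2.......
After op 4 (move_left): buffer="yrxiyfrkqhdw" (len 12), cursors c1@0 c3@2 c2@3, authorship 1...2.......
After op 5 (move_left): buffer="yrxiyfrkqhdw" (len 12), cursors c1@0 c3@1 c2@2, authorship 1...2.......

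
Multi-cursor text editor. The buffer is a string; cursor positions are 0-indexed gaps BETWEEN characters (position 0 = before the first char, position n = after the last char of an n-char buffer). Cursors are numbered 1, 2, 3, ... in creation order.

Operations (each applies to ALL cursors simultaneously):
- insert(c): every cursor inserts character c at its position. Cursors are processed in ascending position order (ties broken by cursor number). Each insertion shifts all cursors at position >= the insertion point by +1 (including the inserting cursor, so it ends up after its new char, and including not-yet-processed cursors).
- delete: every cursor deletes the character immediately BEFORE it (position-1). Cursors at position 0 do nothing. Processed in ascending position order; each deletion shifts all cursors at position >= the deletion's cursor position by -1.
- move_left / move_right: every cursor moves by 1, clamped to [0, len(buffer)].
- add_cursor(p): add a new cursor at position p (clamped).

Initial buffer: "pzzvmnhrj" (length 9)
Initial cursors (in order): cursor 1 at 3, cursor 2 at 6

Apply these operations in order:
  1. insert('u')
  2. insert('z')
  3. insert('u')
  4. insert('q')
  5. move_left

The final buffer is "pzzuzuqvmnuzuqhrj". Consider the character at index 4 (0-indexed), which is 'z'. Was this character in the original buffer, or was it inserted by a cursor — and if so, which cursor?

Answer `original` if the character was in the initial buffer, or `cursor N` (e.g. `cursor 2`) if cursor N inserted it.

Answer: cursor 1

Derivation:
After op 1 (insert('u')): buffer="pzzuvmnuhrj" (len 11), cursors c1@4 c2@8, authorship ...1...2...
After op 2 (insert('z')): buffer="pzzuzvmnuzhrj" (len 13), cursors c1@5 c2@10, authorship ...11...22...
After op 3 (insert('u')): buffer="pzzuzuvmnuzuhrj" (len 15), cursors c1@6 c2@12, authorship ...111...222...
After op 4 (insert('q')): buffer="pzzuzuqvmnuzuqhrj" (len 17), cursors c1@7 c2@14, authorship ...1111...2222...
After op 5 (move_left): buffer="pzzuzuqvmnuzuqhrj" (len 17), cursors c1@6 c2@13, authorship ...1111...2222...
Authorship (.=original, N=cursor N): . . . 1 1 1 1 . . . 2 2 2 2 . . .
Index 4: author = 1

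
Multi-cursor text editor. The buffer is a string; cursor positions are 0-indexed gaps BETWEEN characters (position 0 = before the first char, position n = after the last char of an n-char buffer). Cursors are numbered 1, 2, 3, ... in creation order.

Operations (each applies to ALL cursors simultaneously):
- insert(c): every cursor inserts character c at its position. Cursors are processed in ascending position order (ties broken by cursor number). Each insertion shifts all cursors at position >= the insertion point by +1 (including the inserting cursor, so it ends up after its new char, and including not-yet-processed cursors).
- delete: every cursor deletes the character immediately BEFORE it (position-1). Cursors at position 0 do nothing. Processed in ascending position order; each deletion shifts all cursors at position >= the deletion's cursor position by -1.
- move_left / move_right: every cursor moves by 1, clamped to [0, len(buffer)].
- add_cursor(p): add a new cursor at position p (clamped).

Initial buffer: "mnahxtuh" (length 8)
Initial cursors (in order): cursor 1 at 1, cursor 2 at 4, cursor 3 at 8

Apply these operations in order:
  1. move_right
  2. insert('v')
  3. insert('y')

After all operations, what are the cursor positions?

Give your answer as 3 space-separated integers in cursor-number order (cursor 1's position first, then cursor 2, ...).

After op 1 (move_right): buffer="mnahxtuh" (len 8), cursors c1@2 c2@5 c3@8, authorship ........
After op 2 (insert('v')): buffer="mnvahxvtuhv" (len 11), cursors c1@3 c2@7 c3@11, authorship ..1...2...3
After op 3 (insert('y')): buffer="mnvyahxvytuhvy" (len 14), cursors c1@4 c2@9 c3@14, authorship ..11...22...33

Answer: 4 9 14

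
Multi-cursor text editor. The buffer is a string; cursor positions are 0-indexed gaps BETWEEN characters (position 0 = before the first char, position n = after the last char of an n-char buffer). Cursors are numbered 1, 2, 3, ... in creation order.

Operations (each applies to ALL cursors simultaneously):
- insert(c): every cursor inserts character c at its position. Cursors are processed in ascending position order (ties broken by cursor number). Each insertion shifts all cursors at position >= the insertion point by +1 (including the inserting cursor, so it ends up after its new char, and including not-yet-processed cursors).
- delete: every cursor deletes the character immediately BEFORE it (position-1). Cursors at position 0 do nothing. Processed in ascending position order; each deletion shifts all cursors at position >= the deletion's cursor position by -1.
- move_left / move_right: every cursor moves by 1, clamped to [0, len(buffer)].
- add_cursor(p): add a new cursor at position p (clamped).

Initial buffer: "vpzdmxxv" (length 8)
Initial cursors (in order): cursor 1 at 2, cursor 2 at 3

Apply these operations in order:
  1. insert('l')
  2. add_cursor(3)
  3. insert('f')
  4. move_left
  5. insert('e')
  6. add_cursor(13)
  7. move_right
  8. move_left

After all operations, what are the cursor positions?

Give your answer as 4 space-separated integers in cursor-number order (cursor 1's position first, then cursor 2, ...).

Answer: 6 10 6 13

Derivation:
After op 1 (insert('l')): buffer="vplzldmxxv" (len 10), cursors c1@3 c2@5, authorship ..1.2.....
After op 2 (add_cursor(3)): buffer="vplzldmxxv" (len 10), cursors c1@3 c3@3 c2@5, authorship ..1.2.....
After op 3 (insert('f')): buffer="vplffzlfdmxxv" (len 13), cursors c1@5 c3@5 c2@8, authorship ..113.22.....
After op 4 (move_left): buffer="vplffzlfdmxxv" (len 13), cursors c1@4 c3@4 c2@7, authorship ..113.22.....
After op 5 (insert('e')): buffer="vplfeefzlefdmxxv" (len 16), cursors c1@6 c3@6 c2@10, authorship ..11133.222.....
After op 6 (add_cursor(13)): buffer="vplfeefzlefdmxxv" (len 16), cursors c1@6 c3@6 c2@10 c4@13, authorship ..11133.222.....
After op 7 (move_right): buffer="vplfeefzlefdmxxv" (len 16), cursors c1@7 c3@7 c2@11 c4@14, authorship ..11133.222.....
After op 8 (move_left): buffer="vplfeefzlefdmxxv" (len 16), cursors c1@6 c3@6 c2@10 c4@13, authorship ..11133.222.....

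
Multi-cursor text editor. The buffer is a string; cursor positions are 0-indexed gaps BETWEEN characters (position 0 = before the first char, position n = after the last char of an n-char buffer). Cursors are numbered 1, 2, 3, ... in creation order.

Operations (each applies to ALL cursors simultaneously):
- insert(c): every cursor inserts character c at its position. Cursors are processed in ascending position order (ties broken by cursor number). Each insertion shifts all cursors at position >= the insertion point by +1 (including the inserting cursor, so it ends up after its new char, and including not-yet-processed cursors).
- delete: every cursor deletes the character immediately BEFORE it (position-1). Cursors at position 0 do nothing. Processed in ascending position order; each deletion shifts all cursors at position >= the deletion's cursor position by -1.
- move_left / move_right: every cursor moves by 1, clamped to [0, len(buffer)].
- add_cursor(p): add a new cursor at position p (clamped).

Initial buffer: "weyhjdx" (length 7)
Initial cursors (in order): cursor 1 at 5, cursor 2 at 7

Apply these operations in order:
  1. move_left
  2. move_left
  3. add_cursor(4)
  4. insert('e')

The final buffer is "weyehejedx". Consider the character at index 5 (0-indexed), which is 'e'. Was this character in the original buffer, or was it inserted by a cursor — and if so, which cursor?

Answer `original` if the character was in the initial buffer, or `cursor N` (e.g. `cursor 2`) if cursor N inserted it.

Answer: cursor 3

Derivation:
After op 1 (move_left): buffer="weyhjdx" (len 7), cursors c1@4 c2@6, authorship .......
After op 2 (move_left): buffer="weyhjdx" (len 7), cursors c1@3 c2@5, authorship .......
After op 3 (add_cursor(4)): buffer="weyhjdx" (len 7), cursors c1@3 c3@4 c2@5, authorship .......
After op 4 (insert('e')): buffer="weyehejedx" (len 10), cursors c1@4 c3@6 c2@8, authorship ...1.3.2..
Authorship (.=original, N=cursor N): . . . 1 . 3 . 2 . .
Index 5: author = 3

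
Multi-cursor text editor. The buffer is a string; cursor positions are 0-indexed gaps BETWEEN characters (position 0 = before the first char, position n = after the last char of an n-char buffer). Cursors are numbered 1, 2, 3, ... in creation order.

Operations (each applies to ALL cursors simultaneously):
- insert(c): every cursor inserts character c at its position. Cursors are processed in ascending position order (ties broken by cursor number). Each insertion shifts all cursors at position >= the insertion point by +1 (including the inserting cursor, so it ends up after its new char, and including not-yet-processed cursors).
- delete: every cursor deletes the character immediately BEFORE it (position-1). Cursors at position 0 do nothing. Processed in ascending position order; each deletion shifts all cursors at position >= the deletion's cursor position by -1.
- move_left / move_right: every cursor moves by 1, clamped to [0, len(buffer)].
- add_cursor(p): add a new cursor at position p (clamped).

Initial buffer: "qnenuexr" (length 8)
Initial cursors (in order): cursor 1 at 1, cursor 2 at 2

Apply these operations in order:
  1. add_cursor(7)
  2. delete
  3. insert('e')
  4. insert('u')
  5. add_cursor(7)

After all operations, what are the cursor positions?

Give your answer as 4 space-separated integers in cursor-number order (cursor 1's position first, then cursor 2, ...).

Answer: 4 4 10 7

Derivation:
After op 1 (add_cursor(7)): buffer="qnenuexr" (len 8), cursors c1@1 c2@2 c3@7, authorship ........
After op 2 (delete): buffer="enuer" (len 5), cursors c1@0 c2@0 c3@4, authorship .....
After op 3 (insert('e')): buffer="eeenueer" (len 8), cursors c1@2 c2@2 c3@7, authorship 12....3.
After op 4 (insert('u')): buffer="eeuuenueeur" (len 11), cursors c1@4 c2@4 c3@10, authorship 1212....33.
After op 5 (add_cursor(7)): buffer="eeuuenueeur" (len 11), cursors c1@4 c2@4 c4@7 c3@10, authorship 1212....33.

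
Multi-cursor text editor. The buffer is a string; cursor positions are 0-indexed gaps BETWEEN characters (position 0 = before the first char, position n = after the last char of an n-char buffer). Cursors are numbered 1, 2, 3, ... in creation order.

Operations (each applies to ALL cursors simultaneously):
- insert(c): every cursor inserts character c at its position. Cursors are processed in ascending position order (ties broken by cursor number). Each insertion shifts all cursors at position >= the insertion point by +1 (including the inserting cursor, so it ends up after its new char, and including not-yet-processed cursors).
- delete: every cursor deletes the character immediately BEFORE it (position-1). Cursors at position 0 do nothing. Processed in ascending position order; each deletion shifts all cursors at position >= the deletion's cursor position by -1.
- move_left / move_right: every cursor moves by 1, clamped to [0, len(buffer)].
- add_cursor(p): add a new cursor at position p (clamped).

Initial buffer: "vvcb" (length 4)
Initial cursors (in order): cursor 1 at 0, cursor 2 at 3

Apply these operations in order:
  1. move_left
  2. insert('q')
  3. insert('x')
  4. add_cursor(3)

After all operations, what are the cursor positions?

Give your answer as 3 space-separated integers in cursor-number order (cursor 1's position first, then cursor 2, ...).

After op 1 (move_left): buffer="vvcb" (len 4), cursors c1@0 c2@2, authorship ....
After op 2 (insert('q')): buffer="qvvqcb" (len 6), cursors c1@1 c2@4, authorship 1..2..
After op 3 (insert('x')): buffer="qxvvqxcb" (len 8), cursors c1@2 c2@6, authorship 11..22..
After op 4 (add_cursor(3)): buffer="qxvvqxcb" (len 8), cursors c1@2 c3@3 c2@6, authorship 11..22..

Answer: 2 6 3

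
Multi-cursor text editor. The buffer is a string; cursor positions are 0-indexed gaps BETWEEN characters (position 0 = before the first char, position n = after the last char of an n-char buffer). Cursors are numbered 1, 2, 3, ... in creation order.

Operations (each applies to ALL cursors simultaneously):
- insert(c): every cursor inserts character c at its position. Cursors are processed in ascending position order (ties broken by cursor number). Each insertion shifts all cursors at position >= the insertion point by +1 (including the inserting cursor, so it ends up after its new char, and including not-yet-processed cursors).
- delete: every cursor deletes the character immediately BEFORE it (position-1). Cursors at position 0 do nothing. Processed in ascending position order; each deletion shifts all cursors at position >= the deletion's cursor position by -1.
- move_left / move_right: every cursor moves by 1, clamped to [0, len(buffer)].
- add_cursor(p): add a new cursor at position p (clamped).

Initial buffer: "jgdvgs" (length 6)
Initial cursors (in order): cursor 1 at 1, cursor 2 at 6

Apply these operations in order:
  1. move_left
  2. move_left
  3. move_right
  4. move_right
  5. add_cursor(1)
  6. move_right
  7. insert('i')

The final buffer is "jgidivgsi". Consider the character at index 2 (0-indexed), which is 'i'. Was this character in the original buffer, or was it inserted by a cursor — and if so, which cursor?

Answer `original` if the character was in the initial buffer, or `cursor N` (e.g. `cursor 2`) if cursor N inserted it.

Answer: cursor 3

Derivation:
After op 1 (move_left): buffer="jgdvgs" (len 6), cursors c1@0 c2@5, authorship ......
After op 2 (move_left): buffer="jgdvgs" (len 6), cursors c1@0 c2@4, authorship ......
After op 3 (move_right): buffer="jgdvgs" (len 6), cursors c1@1 c2@5, authorship ......
After op 4 (move_right): buffer="jgdvgs" (len 6), cursors c1@2 c2@6, authorship ......
After op 5 (add_cursor(1)): buffer="jgdvgs" (len 6), cursors c3@1 c1@2 c2@6, authorship ......
After op 6 (move_right): buffer="jgdvgs" (len 6), cursors c3@2 c1@3 c2@6, authorship ......
After op 7 (insert('i')): buffer="jgidivgsi" (len 9), cursors c3@3 c1@5 c2@9, authorship ..3.1...2
Authorship (.=original, N=cursor N): . . 3 . 1 . . . 2
Index 2: author = 3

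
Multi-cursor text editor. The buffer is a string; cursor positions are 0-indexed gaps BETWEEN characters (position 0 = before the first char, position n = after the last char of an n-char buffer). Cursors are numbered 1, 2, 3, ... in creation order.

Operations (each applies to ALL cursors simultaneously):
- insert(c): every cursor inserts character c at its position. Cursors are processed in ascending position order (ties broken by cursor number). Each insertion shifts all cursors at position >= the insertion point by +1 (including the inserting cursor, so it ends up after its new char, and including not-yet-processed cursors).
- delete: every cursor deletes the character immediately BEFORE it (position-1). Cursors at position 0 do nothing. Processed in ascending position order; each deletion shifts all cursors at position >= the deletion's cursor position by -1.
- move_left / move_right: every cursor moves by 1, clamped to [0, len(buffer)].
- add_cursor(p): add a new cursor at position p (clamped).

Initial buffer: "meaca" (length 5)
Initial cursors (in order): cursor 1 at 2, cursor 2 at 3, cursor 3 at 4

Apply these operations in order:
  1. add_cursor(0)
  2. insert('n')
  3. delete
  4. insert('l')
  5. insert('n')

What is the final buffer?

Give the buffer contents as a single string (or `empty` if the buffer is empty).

After op 1 (add_cursor(0)): buffer="meaca" (len 5), cursors c4@0 c1@2 c2@3 c3@4, authorship .....
After op 2 (insert('n')): buffer="nmenancna" (len 9), cursors c4@1 c1@4 c2@6 c3@8, authorship 4..1.2.3.
After op 3 (delete): buffer="meaca" (len 5), cursors c4@0 c1@2 c2@3 c3@4, authorship .....
After op 4 (insert('l')): buffer="lmelalcla" (len 9), cursors c4@1 c1@4 c2@6 c3@8, authorship 4..1.2.3.
After op 5 (insert('n')): buffer="lnmelnalnclna" (len 13), cursors c4@2 c1@6 c2@9 c3@12, authorship 44..11.22.33.

Answer: lnmelnalnclna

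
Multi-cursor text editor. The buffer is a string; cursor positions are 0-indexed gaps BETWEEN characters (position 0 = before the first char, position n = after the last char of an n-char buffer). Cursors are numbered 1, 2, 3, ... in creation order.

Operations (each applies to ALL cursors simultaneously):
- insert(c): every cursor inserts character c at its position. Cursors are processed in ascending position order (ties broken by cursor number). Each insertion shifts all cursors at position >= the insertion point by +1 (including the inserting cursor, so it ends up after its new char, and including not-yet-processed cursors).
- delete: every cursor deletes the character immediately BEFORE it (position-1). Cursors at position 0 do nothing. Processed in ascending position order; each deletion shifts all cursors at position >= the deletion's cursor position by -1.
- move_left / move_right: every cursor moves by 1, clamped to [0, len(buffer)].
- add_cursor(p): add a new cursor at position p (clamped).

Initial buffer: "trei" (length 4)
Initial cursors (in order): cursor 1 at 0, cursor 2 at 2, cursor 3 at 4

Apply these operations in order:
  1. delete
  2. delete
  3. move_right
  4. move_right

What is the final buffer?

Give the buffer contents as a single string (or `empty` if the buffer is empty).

Answer: empty

Derivation:
After op 1 (delete): buffer="te" (len 2), cursors c1@0 c2@1 c3@2, authorship ..
After op 2 (delete): buffer="" (len 0), cursors c1@0 c2@0 c3@0, authorship 
After op 3 (move_right): buffer="" (len 0), cursors c1@0 c2@0 c3@0, authorship 
After op 4 (move_right): buffer="" (len 0), cursors c1@0 c2@0 c3@0, authorship 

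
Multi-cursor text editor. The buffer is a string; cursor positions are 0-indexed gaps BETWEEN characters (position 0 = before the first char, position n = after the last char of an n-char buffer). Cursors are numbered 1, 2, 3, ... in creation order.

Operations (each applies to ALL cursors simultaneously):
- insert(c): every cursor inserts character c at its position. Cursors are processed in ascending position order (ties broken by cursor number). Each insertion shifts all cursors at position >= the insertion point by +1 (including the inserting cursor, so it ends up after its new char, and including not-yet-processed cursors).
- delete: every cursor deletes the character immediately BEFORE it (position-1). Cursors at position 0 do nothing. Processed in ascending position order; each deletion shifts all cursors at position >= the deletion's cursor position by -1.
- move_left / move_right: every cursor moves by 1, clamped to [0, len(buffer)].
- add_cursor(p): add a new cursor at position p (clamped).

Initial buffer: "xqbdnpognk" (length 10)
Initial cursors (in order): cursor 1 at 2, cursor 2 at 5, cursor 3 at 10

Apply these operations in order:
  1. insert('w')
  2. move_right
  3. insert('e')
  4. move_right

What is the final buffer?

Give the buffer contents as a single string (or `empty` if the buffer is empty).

Answer: xqwbednwpeognkwe

Derivation:
After op 1 (insert('w')): buffer="xqwbdnwpognkw" (len 13), cursors c1@3 c2@7 c3@13, authorship ..1...2.....3
After op 2 (move_right): buffer="xqwbdnwpognkw" (len 13), cursors c1@4 c2@8 c3@13, authorship ..1...2.....3
After op 3 (insert('e')): buffer="xqwbednwpeognkwe" (len 16), cursors c1@5 c2@10 c3@16, authorship ..1.1..2.2....33
After op 4 (move_right): buffer="xqwbednwpeognkwe" (len 16), cursors c1@6 c2@11 c3@16, authorship ..1.1..2.2....33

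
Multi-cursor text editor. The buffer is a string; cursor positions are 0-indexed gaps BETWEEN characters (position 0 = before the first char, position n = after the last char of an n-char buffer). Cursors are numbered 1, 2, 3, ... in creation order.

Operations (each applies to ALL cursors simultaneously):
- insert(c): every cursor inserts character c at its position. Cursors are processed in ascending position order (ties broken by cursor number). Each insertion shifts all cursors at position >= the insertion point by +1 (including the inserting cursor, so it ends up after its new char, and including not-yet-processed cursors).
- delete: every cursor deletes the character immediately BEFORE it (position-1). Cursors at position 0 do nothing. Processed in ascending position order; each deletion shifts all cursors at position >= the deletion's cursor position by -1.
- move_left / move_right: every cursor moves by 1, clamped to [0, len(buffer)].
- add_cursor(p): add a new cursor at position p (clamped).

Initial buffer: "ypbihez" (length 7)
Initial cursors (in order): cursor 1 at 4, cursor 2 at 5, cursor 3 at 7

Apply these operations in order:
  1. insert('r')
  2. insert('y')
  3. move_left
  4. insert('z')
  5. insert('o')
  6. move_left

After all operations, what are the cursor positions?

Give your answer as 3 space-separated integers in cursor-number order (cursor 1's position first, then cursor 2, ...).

Answer: 6 11 17

Derivation:
After op 1 (insert('r')): buffer="ypbirhrezr" (len 10), cursors c1@5 c2@7 c3@10, authorship ....1.2..3
After op 2 (insert('y')): buffer="ypbiryhryezry" (len 13), cursors c1@6 c2@9 c3@13, authorship ....11.22..33
After op 3 (move_left): buffer="ypbiryhryezry" (len 13), cursors c1@5 c2@8 c3@12, authorship ....11.22..33
After op 4 (insert('z')): buffer="ypbirzyhrzyezrzy" (len 16), cursors c1@6 c2@10 c3@15, authorship ....111.222..333
After op 5 (insert('o')): buffer="ypbirzoyhrzoyezrzoy" (len 19), cursors c1@7 c2@12 c3@18, authorship ....1111.2222..3333
After op 6 (move_left): buffer="ypbirzoyhrzoyezrzoy" (len 19), cursors c1@6 c2@11 c3@17, authorship ....1111.2222..3333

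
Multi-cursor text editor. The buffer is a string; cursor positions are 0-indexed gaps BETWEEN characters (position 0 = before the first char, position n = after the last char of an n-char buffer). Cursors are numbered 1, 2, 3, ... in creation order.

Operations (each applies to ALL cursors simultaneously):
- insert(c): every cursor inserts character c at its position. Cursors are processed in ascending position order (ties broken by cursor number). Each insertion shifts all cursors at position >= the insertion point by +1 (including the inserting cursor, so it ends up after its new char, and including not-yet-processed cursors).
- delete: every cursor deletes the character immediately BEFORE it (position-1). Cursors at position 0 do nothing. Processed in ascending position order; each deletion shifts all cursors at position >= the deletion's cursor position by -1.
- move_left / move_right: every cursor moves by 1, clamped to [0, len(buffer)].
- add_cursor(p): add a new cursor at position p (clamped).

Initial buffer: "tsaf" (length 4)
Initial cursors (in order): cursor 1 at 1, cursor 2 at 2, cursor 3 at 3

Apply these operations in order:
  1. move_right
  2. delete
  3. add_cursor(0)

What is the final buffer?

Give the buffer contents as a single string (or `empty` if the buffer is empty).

Answer: t

Derivation:
After op 1 (move_right): buffer="tsaf" (len 4), cursors c1@2 c2@3 c3@4, authorship ....
After op 2 (delete): buffer="t" (len 1), cursors c1@1 c2@1 c3@1, authorship .
After op 3 (add_cursor(0)): buffer="t" (len 1), cursors c4@0 c1@1 c2@1 c3@1, authorship .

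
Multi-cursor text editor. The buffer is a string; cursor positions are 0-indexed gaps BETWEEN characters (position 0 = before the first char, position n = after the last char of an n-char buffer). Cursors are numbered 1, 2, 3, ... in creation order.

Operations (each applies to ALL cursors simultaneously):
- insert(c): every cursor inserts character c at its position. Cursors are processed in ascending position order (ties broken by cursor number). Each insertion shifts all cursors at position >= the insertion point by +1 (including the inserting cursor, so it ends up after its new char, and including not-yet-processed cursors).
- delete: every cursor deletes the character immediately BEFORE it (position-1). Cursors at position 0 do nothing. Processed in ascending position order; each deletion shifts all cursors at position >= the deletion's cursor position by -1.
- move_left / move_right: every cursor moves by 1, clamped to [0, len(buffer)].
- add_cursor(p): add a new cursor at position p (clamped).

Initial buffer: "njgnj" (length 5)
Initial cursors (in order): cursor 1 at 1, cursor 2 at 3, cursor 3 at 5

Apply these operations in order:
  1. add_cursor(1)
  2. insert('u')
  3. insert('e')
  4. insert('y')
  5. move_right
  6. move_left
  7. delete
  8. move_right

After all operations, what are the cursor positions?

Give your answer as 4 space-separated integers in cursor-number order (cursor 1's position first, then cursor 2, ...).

Answer: 6 10 13 6

Derivation:
After op 1 (add_cursor(1)): buffer="njgnj" (len 5), cursors c1@1 c4@1 c2@3 c3@5, authorship .....
After op 2 (insert('u')): buffer="nuujgunju" (len 9), cursors c1@3 c4@3 c2@6 c3@9, authorship .14..2..3
After op 3 (insert('e')): buffer="nuueejguenjue" (len 13), cursors c1@5 c4@5 c2@9 c3@13, authorship .1414..22..33
After op 4 (insert('y')): buffer="nuueeyyjgueynjuey" (len 17), cursors c1@7 c4@7 c2@12 c3@17, authorship .141414..222..333
After op 5 (move_right): buffer="nuueeyyjgueynjuey" (len 17), cursors c1@8 c4@8 c2@13 c3@17, authorship .141414..222..333
After op 6 (move_left): buffer="nuueeyyjgueynjuey" (len 17), cursors c1@7 c4@7 c2@12 c3@16, authorship .141414..222..333
After op 7 (delete): buffer="nuueejguenjuy" (len 13), cursors c1@5 c4@5 c2@9 c3@12, authorship .1414..22..33
After op 8 (move_right): buffer="nuueejguenjuy" (len 13), cursors c1@6 c4@6 c2@10 c3@13, authorship .1414..22..33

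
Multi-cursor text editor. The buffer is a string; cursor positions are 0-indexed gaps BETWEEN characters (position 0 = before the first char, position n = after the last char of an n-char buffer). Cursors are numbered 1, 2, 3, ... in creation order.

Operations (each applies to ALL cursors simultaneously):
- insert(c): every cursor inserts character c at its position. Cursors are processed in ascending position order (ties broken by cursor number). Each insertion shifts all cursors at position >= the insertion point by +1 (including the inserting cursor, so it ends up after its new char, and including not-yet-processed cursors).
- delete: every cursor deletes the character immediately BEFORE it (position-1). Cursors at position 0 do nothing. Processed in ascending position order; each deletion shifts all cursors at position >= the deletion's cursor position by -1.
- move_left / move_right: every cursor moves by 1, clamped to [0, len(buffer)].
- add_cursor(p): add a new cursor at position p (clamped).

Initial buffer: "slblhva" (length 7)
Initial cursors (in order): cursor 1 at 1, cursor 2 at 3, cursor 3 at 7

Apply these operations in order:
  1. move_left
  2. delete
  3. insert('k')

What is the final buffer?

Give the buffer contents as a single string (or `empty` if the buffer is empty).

Answer: kskblhka

Derivation:
After op 1 (move_left): buffer="slblhva" (len 7), cursors c1@0 c2@2 c3@6, authorship .......
After op 2 (delete): buffer="sblha" (len 5), cursors c1@0 c2@1 c3@4, authorship .....
After op 3 (insert('k')): buffer="kskblhka" (len 8), cursors c1@1 c2@3 c3@7, authorship 1.2...3.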